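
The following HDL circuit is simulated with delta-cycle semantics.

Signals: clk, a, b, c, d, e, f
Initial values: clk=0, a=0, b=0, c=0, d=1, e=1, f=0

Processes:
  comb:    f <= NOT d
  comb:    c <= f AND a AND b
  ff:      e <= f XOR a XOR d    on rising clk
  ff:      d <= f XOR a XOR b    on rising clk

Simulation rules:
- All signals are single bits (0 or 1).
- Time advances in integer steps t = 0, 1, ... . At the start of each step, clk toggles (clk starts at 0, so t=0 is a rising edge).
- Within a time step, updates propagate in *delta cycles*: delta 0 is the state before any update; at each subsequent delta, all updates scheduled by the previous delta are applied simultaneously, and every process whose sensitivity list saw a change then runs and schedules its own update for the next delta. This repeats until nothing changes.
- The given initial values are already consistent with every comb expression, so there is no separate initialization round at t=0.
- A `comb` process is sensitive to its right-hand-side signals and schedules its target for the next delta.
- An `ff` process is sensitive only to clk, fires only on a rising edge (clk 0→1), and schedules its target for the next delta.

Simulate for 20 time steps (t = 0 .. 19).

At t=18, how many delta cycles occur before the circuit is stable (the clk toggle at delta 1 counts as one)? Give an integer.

3

t=0 Δ0: d=1 c=0 clk=0 a=0 f=0 e=1 b=0
  Δ1: clk:0→1
  Δ2: d:1→0
  Δ3: f:0→1
  (3Δ to stable)
t=1 Δ0: d=0 c=0 clk=1 a=0 f=1 e=1 b=0
  Δ1: clk:1→0
  (1Δ to stable)
t=2 Δ0: d=0 c=0 clk=0 a=0 f=1 e=1 b=0
  Δ1: clk:0→1
  Δ2: d:0→1
  Δ3: f:1→0
  (3Δ to stable)
t=3 Δ0: d=1 c=0 clk=1 a=0 f=0 e=1 b=0
  Δ1: clk:1→0
  (1Δ to stable)
t=4 Δ0: d=1 c=0 clk=0 a=0 f=0 e=1 b=0
  Δ1: clk:0→1
  Δ2: d:1→0
  Δ3: f:0→1
  (3Δ to stable)
t=5 Δ0: d=0 c=0 clk=1 a=0 f=1 e=1 b=0
  Δ1: clk:1→0
  (1Δ to stable)
t=6 Δ0: d=0 c=0 clk=0 a=0 f=1 e=1 b=0
  Δ1: clk:0→1
  Δ2: d:0→1
  Δ3: f:1→0
  (3Δ to stable)
t=7 Δ0: d=1 c=0 clk=1 a=0 f=0 e=1 b=0
  Δ1: clk:1→0
  (1Δ to stable)
t=8 Δ0: d=1 c=0 clk=0 a=0 f=0 e=1 b=0
  Δ1: clk:0→1
  Δ2: d:1→0
  Δ3: f:0→1
  (3Δ to stable)
t=9 Δ0: d=0 c=0 clk=1 a=0 f=1 e=1 b=0
  Δ1: clk:1→0
  (1Δ to stable)
t=10 Δ0: d=0 c=0 clk=0 a=0 f=1 e=1 b=0
  Δ1: clk:0→1
  Δ2: d:0→1
  Δ3: f:1→0
  (3Δ to stable)
t=11 Δ0: d=1 c=0 clk=1 a=0 f=0 e=1 b=0
  Δ1: clk:1→0
  (1Δ to stable)
t=12 Δ0: d=1 c=0 clk=0 a=0 f=0 e=1 b=0
  Δ1: clk:0→1
  Δ2: d:1→0
  Δ3: f:0→1
  (3Δ to stable)
t=13 Δ0: d=0 c=0 clk=1 a=0 f=1 e=1 b=0
  Δ1: clk:1→0
  (1Δ to stable)
t=14 Δ0: d=0 c=0 clk=0 a=0 f=1 e=1 b=0
  Δ1: clk:0→1
  Δ2: d:0→1
  Δ3: f:1→0
  (3Δ to stable)
t=15 Δ0: d=1 c=0 clk=1 a=0 f=0 e=1 b=0
  Δ1: clk:1→0
  (1Δ to stable)
t=16 Δ0: d=1 c=0 clk=0 a=0 f=0 e=1 b=0
  Δ1: clk:0→1
  Δ2: d:1→0
  Δ3: f:0→1
  (3Δ to stable)
t=17 Δ0: d=0 c=0 clk=1 a=0 f=1 e=1 b=0
  Δ1: clk:1→0
  (1Δ to stable)
t=18 Δ0: d=0 c=0 clk=0 a=0 f=1 e=1 b=0
  Δ1: clk:0→1
  Δ2: d:0→1
  Δ3: f:1→0
  (3Δ to stable)
t=19 Δ0: d=1 c=0 clk=1 a=0 f=0 e=1 b=0
  Δ1: clk:1→0
  (1Δ to stable)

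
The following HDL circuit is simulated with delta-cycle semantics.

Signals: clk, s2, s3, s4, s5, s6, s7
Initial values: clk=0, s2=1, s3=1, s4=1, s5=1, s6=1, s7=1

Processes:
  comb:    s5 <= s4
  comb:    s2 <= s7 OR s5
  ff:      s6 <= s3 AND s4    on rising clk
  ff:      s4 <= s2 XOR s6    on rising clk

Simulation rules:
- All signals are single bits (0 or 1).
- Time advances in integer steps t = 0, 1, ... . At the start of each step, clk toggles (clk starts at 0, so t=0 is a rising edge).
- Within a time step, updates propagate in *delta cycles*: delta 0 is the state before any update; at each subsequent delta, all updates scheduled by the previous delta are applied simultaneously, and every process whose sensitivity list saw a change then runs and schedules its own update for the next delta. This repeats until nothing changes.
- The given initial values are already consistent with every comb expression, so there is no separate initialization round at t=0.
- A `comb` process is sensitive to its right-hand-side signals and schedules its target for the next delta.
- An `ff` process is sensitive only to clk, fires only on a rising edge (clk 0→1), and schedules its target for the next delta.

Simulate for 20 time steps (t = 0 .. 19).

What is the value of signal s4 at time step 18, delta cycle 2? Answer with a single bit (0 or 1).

0

t0.Δ0 clk=0 s6=1 s2=1 s4=1 s7=1 s5=1 s3=1
t0.Δ1 clk=1 s6=1 s2=1 s4=1 s7=1 s5=1 s3=1
t0.Δ2 clk=1 s6=1 s2=1 s4=0 s7=1 s5=1 s3=1
t0.Δ3 clk=1 s6=1 s2=1 s4=0 s7=1 s5=0 s3=1
t1.Δ0 clk=1 s6=1 s2=1 s4=0 s7=1 s5=0 s3=1
t1.Δ1 clk=0 s6=1 s2=1 s4=0 s7=1 s5=0 s3=1
t2.Δ0 clk=0 s6=1 s2=1 s4=0 s7=1 s5=0 s3=1
t2.Δ1 clk=1 s6=1 s2=1 s4=0 s7=1 s5=0 s3=1
t2.Δ2 clk=1 s6=0 s2=1 s4=0 s7=1 s5=0 s3=1
t3.Δ0 clk=1 s6=0 s2=1 s4=0 s7=1 s5=0 s3=1
t3.Δ1 clk=0 s6=0 s2=1 s4=0 s7=1 s5=0 s3=1
t4.Δ0 clk=0 s6=0 s2=1 s4=0 s7=1 s5=0 s3=1
t4.Δ1 clk=1 s6=0 s2=1 s4=0 s7=1 s5=0 s3=1
t4.Δ2 clk=1 s6=0 s2=1 s4=1 s7=1 s5=0 s3=1
t4.Δ3 clk=1 s6=0 s2=1 s4=1 s7=1 s5=1 s3=1
t5.Δ0 clk=1 s6=0 s2=1 s4=1 s7=1 s5=1 s3=1
t5.Δ1 clk=0 s6=0 s2=1 s4=1 s7=1 s5=1 s3=1
t6.Δ0 clk=0 s6=0 s2=1 s4=1 s7=1 s5=1 s3=1
t6.Δ1 clk=1 s6=0 s2=1 s4=1 s7=1 s5=1 s3=1
t6.Δ2 clk=1 s6=1 s2=1 s4=1 s7=1 s5=1 s3=1
t7.Δ0 clk=1 s6=1 s2=1 s4=1 s7=1 s5=1 s3=1
t7.Δ1 clk=0 s6=1 s2=1 s4=1 s7=1 s5=1 s3=1
t8.Δ0 clk=0 s6=1 s2=1 s4=1 s7=1 s5=1 s3=1
t8.Δ1 clk=1 s6=1 s2=1 s4=1 s7=1 s5=1 s3=1
t8.Δ2 clk=1 s6=1 s2=1 s4=0 s7=1 s5=1 s3=1
t8.Δ3 clk=1 s6=1 s2=1 s4=0 s7=1 s5=0 s3=1
t9.Δ0 clk=1 s6=1 s2=1 s4=0 s7=1 s5=0 s3=1
t9.Δ1 clk=0 s6=1 s2=1 s4=0 s7=1 s5=0 s3=1
t10.Δ0 clk=0 s6=1 s2=1 s4=0 s7=1 s5=0 s3=1
t10.Δ1 clk=1 s6=1 s2=1 s4=0 s7=1 s5=0 s3=1
t10.Δ2 clk=1 s6=0 s2=1 s4=0 s7=1 s5=0 s3=1
t11.Δ0 clk=1 s6=0 s2=1 s4=0 s7=1 s5=0 s3=1
t11.Δ1 clk=0 s6=0 s2=1 s4=0 s7=1 s5=0 s3=1
t12.Δ0 clk=0 s6=0 s2=1 s4=0 s7=1 s5=0 s3=1
t12.Δ1 clk=1 s6=0 s2=1 s4=0 s7=1 s5=0 s3=1
t12.Δ2 clk=1 s6=0 s2=1 s4=1 s7=1 s5=0 s3=1
t12.Δ3 clk=1 s6=0 s2=1 s4=1 s7=1 s5=1 s3=1
t13.Δ0 clk=1 s6=0 s2=1 s4=1 s7=1 s5=1 s3=1
t13.Δ1 clk=0 s6=0 s2=1 s4=1 s7=1 s5=1 s3=1
t14.Δ0 clk=0 s6=0 s2=1 s4=1 s7=1 s5=1 s3=1
t14.Δ1 clk=1 s6=0 s2=1 s4=1 s7=1 s5=1 s3=1
t14.Δ2 clk=1 s6=1 s2=1 s4=1 s7=1 s5=1 s3=1
t15.Δ0 clk=1 s6=1 s2=1 s4=1 s7=1 s5=1 s3=1
t15.Δ1 clk=0 s6=1 s2=1 s4=1 s7=1 s5=1 s3=1
t16.Δ0 clk=0 s6=1 s2=1 s4=1 s7=1 s5=1 s3=1
t16.Δ1 clk=1 s6=1 s2=1 s4=1 s7=1 s5=1 s3=1
t16.Δ2 clk=1 s6=1 s2=1 s4=0 s7=1 s5=1 s3=1
t16.Δ3 clk=1 s6=1 s2=1 s4=0 s7=1 s5=0 s3=1
t17.Δ0 clk=1 s6=1 s2=1 s4=0 s7=1 s5=0 s3=1
t17.Δ1 clk=0 s6=1 s2=1 s4=0 s7=1 s5=0 s3=1
t18.Δ0 clk=0 s6=1 s2=1 s4=0 s7=1 s5=0 s3=1
t18.Δ1 clk=1 s6=1 s2=1 s4=0 s7=1 s5=0 s3=1
t18.Δ2 clk=1 s6=0 s2=1 s4=0 s7=1 s5=0 s3=1
t19.Δ0 clk=1 s6=0 s2=1 s4=0 s7=1 s5=0 s3=1
t19.Δ1 clk=0 s6=0 s2=1 s4=0 s7=1 s5=0 s3=1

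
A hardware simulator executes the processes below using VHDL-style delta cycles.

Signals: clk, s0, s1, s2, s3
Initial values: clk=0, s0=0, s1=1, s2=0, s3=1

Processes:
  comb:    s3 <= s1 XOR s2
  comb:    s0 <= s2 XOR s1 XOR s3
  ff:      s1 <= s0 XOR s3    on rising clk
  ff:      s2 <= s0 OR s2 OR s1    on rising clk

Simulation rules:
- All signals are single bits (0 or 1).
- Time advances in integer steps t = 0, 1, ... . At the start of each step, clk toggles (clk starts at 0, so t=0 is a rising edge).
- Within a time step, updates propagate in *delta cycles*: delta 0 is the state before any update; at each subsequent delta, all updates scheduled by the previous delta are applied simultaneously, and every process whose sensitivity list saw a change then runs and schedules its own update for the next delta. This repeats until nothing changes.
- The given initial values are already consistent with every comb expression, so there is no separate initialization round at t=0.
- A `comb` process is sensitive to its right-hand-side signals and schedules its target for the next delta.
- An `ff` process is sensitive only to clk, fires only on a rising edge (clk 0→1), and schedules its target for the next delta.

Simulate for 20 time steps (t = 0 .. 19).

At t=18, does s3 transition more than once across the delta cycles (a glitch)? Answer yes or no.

no

[bits: s2,s3,s1,s0,clk]
t=0: Δ0=01100 Δ1=01101 Δ2=11101 Δ3=10111 Δ4=10101 | 4Δ
t=1: Δ0=10101 Δ1=10100 | 1Δ
t=2: Δ0=10100 Δ1=10101 Δ2=10001 Δ3=11011 Δ4=11001 | 4Δ
t=3: Δ0=11001 Δ1=11000 | 1Δ
t=4: Δ0=11000 Δ1=11001 Δ2=11101 Δ3=10111 Δ4=10101 | 4Δ
t=5: Δ0=10101 Δ1=10100 | 1Δ
t=6: Δ0=10100 Δ1=10101 Δ2=10001 Δ3=11011 Δ4=11001 | 4Δ
t=7: Δ0=11001 Δ1=11000 | 1Δ
t=8: Δ0=11000 Δ1=11001 Δ2=11101 Δ3=10111 Δ4=10101 | 4Δ
t=9: Δ0=10101 Δ1=10100 | 1Δ
t=10: Δ0=10100 Δ1=10101 Δ2=10001 Δ3=11011 Δ4=11001 | 4Δ
t=11: Δ0=11001 Δ1=11000 | 1Δ
t=12: Δ0=11000 Δ1=11001 Δ2=11101 Δ3=10111 Δ4=10101 | 4Δ
t=13: Δ0=10101 Δ1=10100 | 1Δ
t=14: Δ0=10100 Δ1=10101 Δ2=10001 Δ3=11011 Δ4=11001 | 4Δ
t=15: Δ0=11001 Δ1=11000 | 1Δ
t=16: Δ0=11000 Δ1=11001 Δ2=11101 Δ3=10111 Δ4=10101 | 4Δ
t=17: Δ0=10101 Δ1=10100 | 1Δ
t=18: Δ0=10100 Δ1=10101 Δ2=10001 Δ3=11011 Δ4=11001 | 4Δ
t=19: Δ0=11001 Δ1=11000 | 1Δ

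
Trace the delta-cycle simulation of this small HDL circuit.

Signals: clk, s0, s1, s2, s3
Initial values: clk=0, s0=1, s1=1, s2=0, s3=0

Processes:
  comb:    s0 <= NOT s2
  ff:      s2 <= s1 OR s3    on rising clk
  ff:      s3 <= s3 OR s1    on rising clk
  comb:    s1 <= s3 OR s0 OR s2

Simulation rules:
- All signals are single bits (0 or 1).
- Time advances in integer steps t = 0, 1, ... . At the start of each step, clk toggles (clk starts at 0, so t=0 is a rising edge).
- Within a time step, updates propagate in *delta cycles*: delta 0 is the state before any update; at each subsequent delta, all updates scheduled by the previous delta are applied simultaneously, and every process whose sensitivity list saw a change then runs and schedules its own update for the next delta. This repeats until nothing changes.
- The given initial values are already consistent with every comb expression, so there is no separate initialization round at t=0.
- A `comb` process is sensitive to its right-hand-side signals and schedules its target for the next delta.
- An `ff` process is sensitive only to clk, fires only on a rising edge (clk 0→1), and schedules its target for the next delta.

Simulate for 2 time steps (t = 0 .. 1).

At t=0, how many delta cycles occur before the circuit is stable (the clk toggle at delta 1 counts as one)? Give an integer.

3

t0.Δ0 s2=0 s0=1 s3=0 clk=0 s1=1
t0.Δ1 s2=0 s0=1 s3=0 clk=1 s1=1
t0.Δ2 s2=1 s0=1 s3=1 clk=1 s1=1
t0.Δ3 s2=1 s0=0 s3=1 clk=1 s1=1
t1.Δ0 s2=1 s0=0 s3=1 clk=1 s1=1
t1.Δ1 s2=1 s0=0 s3=1 clk=0 s1=1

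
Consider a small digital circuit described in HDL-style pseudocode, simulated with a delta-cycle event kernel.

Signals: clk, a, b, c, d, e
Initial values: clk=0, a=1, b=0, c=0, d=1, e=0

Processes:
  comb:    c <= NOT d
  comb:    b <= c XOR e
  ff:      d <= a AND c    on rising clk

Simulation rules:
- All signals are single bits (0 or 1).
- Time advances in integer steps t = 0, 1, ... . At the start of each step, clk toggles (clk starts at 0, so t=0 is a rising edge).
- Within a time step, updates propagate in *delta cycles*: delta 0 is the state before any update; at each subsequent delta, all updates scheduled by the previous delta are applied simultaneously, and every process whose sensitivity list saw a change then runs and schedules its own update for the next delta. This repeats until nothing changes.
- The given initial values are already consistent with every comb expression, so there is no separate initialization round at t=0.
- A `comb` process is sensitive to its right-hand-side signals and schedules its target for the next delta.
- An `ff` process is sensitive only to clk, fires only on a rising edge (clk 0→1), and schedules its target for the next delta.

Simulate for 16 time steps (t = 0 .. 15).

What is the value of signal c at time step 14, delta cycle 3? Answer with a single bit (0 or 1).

0

t=0 Δ0: d=1 clk=0 b=0 a=1 c=0 e=0
  Δ1: clk:0→1
  Δ2: d:1→0
  Δ3: c:0→1
  Δ4: b:0→1
  (4Δ to stable)
t=1 Δ0: d=0 clk=1 b=1 a=1 c=1 e=0
  Δ1: clk:1→0
  (1Δ to stable)
t=2 Δ0: d=0 clk=0 b=1 a=1 c=1 e=0
  Δ1: clk:0→1
  Δ2: d:0→1
  Δ3: c:1→0
  Δ4: b:1→0
  (4Δ to stable)
t=3 Δ0: d=1 clk=1 b=0 a=1 c=0 e=0
  Δ1: clk:1→0
  (1Δ to stable)
t=4 Δ0: d=1 clk=0 b=0 a=1 c=0 e=0
  Δ1: clk:0→1
  Δ2: d:1→0
  Δ3: c:0→1
  Δ4: b:0→1
  (4Δ to stable)
t=5 Δ0: d=0 clk=1 b=1 a=1 c=1 e=0
  Δ1: clk:1→0
  (1Δ to stable)
t=6 Δ0: d=0 clk=0 b=1 a=1 c=1 e=0
  Δ1: clk:0→1
  Δ2: d:0→1
  Δ3: c:1→0
  Δ4: b:1→0
  (4Δ to stable)
t=7 Δ0: d=1 clk=1 b=0 a=1 c=0 e=0
  Δ1: clk:1→0
  (1Δ to stable)
t=8 Δ0: d=1 clk=0 b=0 a=1 c=0 e=0
  Δ1: clk:0→1
  Δ2: d:1→0
  Δ3: c:0→1
  Δ4: b:0→1
  (4Δ to stable)
t=9 Δ0: d=0 clk=1 b=1 a=1 c=1 e=0
  Δ1: clk:1→0
  (1Δ to stable)
t=10 Δ0: d=0 clk=0 b=1 a=1 c=1 e=0
  Δ1: clk:0→1
  Δ2: d:0→1
  Δ3: c:1→0
  Δ4: b:1→0
  (4Δ to stable)
t=11 Δ0: d=1 clk=1 b=0 a=1 c=0 e=0
  Δ1: clk:1→0
  (1Δ to stable)
t=12 Δ0: d=1 clk=0 b=0 a=1 c=0 e=0
  Δ1: clk:0→1
  Δ2: d:1→0
  Δ3: c:0→1
  Δ4: b:0→1
  (4Δ to stable)
t=13 Δ0: d=0 clk=1 b=1 a=1 c=1 e=0
  Δ1: clk:1→0
  (1Δ to stable)
t=14 Δ0: d=0 clk=0 b=1 a=1 c=1 e=0
  Δ1: clk:0→1
  Δ2: d:0→1
  Δ3: c:1→0
  Δ4: b:1→0
  (4Δ to stable)
t=15 Δ0: d=1 clk=1 b=0 a=1 c=0 e=0
  Δ1: clk:1→0
  (1Δ to stable)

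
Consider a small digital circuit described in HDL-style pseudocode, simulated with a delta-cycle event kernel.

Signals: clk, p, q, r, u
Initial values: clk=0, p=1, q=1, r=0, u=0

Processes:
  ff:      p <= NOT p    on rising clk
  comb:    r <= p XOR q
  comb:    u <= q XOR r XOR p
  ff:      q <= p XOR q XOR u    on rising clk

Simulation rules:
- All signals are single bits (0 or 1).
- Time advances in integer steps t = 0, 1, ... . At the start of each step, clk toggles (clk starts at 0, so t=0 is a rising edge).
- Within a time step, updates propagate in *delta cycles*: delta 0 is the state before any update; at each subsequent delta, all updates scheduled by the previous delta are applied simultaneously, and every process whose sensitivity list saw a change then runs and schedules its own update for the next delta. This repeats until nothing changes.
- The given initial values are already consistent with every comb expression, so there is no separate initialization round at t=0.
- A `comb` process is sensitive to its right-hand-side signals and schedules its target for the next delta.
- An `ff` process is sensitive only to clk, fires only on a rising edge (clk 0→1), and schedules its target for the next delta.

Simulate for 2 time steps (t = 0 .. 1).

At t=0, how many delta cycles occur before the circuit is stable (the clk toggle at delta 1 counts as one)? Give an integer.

2

[bits: q,p,clk,u,r]
t=0: Δ0=11000 Δ1=11100 Δ2=00100 | 2Δ
t=1: Δ0=00100 Δ1=00000 | 1Δ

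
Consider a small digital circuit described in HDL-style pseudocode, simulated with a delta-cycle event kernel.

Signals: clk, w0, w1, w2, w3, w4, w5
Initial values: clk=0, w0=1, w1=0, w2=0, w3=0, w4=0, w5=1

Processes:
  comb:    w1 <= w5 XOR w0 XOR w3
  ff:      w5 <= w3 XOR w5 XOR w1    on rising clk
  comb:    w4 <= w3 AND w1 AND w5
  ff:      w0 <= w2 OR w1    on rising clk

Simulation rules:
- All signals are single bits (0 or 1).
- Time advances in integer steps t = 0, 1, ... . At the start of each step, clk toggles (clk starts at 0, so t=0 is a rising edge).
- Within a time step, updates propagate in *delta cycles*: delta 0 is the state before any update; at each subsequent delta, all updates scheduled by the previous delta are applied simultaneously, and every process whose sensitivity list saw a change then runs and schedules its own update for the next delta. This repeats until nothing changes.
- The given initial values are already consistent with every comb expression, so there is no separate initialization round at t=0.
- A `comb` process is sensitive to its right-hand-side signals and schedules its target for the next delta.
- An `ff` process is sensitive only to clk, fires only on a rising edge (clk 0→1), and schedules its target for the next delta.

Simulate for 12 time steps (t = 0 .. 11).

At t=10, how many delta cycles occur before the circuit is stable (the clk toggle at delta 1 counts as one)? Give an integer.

3

t0.Δ0 w4=0 w3=0 w0=1 w1=0 w5=1 clk=0 w2=0
t0.Δ1 w4=0 w3=0 w0=1 w1=0 w5=1 clk=1 w2=0
t0.Δ2 w4=0 w3=0 w0=0 w1=0 w5=1 clk=1 w2=0
t0.Δ3 w4=0 w3=0 w0=0 w1=1 w5=1 clk=1 w2=0
t1.Δ0 w4=0 w3=0 w0=0 w1=1 w5=1 clk=1 w2=0
t1.Δ1 w4=0 w3=0 w0=0 w1=1 w5=1 clk=0 w2=0
t2.Δ0 w4=0 w3=0 w0=0 w1=1 w5=1 clk=0 w2=0
t2.Δ1 w4=0 w3=0 w0=0 w1=1 w5=1 clk=1 w2=0
t2.Δ2 w4=0 w3=0 w0=1 w1=1 w5=0 clk=1 w2=0
t3.Δ0 w4=0 w3=0 w0=1 w1=1 w5=0 clk=1 w2=0
t3.Δ1 w4=0 w3=0 w0=1 w1=1 w5=0 clk=0 w2=0
t4.Δ0 w4=0 w3=0 w0=1 w1=1 w5=0 clk=0 w2=0
t4.Δ1 w4=0 w3=0 w0=1 w1=1 w5=0 clk=1 w2=0
t4.Δ2 w4=0 w3=0 w0=1 w1=1 w5=1 clk=1 w2=0
t4.Δ3 w4=0 w3=0 w0=1 w1=0 w5=1 clk=1 w2=0
t5.Δ0 w4=0 w3=0 w0=1 w1=0 w5=1 clk=1 w2=0
t5.Δ1 w4=0 w3=0 w0=1 w1=0 w5=1 clk=0 w2=0
t6.Δ0 w4=0 w3=0 w0=1 w1=0 w5=1 clk=0 w2=0
t6.Δ1 w4=0 w3=0 w0=1 w1=0 w5=1 clk=1 w2=0
t6.Δ2 w4=0 w3=0 w0=0 w1=0 w5=1 clk=1 w2=0
t6.Δ3 w4=0 w3=0 w0=0 w1=1 w5=1 clk=1 w2=0
t7.Δ0 w4=0 w3=0 w0=0 w1=1 w5=1 clk=1 w2=0
t7.Δ1 w4=0 w3=0 w0=0 w1=1 w5=1 clk=0 w2=0
t8.Δ0 w4=0 w3=0 w0=0 w1=1 w5=1 clk=0 w2=0
t8.Δ1 w4=0 w3=0 w0=0 w1=1 w5=1 clk=1 w2=0
t8.Δ2 w4=0 w3=0 w0=1 w1=1 w5=0 clk=1 w2=0
t9.Δ0 w4=0 w3=0 w0=1 w1=1 w5=0 clk=1 w2=0
t9.Δ1 w4=0 w3=0 w0=1 w1=1 w5=0 clk=0 w2=0
t10.Δ0 w4=0 w3=0 w0=1 w1=1 w5=0 clk=0 w2=0
t10.Δ1 w4=0 w3=0 w0=1 w1=1 w5=0 clk=1 w2=0
t10.Δ2 w4=0 w3=0 w0=1 w1=1 w5=1 clk=1 w2=0
t10.Δ3 w4=0 w3=0 w0=1 w1=0 w5=1 clk=1 w2=0
t11.Δ0 w4=0 w3=0 w0=1 w1=0 w5=1 clk=1 w2=0
t11.Δ1 w4=0 w3=0 w0=1 w1=0 w5=1 clk=0 w2=0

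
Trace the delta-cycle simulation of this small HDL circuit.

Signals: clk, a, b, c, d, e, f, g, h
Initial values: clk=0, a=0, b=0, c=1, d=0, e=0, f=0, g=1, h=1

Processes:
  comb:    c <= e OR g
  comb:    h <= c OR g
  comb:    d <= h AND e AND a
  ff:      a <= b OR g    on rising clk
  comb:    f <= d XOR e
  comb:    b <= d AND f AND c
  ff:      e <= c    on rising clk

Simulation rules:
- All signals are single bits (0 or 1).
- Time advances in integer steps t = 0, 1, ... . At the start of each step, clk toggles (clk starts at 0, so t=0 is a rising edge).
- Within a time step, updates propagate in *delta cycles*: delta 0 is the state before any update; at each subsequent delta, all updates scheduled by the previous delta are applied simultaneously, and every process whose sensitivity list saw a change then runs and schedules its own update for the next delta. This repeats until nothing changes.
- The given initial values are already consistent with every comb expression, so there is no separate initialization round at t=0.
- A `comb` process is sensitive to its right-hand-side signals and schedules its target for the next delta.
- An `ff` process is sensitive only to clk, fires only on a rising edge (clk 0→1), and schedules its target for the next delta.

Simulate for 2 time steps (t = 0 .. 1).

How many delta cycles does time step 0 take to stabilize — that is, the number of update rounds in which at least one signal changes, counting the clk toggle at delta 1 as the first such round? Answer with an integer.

5

t0.Δ0 clk=0 d=0 g=1 e=0 c=1 f=0 h=1 a=0 b=0
t0.Δ1 clk=1 d=0 g=1 e=0 c=1 f=0 h=1 a=0 b=0
t0.Δ2 clk=1 d=0 g=1 e=1 c=1 f=0 h=1 a=1 b=0
t0.Δ3 clk=1 d=1 g=1 e=1 c=1 f=1 h=1 a=1 b=0
t0.Δ4 clk=1 d=1 g=1 e=1 c=1 f=0 h=1 a=1 b=1
t0.Δ5 clk=1 d=1 g=1 e=1 c=1 f=0 h=1 a=1 b=0
t1.Δ0 clk=1 d=1 g=1 e=1 c=1 f=0 h=1 a=1 b=0
t1.Δ1 clk=0 d=1 g=1 e=1 c=1 f=0 h=1 a=1 b=0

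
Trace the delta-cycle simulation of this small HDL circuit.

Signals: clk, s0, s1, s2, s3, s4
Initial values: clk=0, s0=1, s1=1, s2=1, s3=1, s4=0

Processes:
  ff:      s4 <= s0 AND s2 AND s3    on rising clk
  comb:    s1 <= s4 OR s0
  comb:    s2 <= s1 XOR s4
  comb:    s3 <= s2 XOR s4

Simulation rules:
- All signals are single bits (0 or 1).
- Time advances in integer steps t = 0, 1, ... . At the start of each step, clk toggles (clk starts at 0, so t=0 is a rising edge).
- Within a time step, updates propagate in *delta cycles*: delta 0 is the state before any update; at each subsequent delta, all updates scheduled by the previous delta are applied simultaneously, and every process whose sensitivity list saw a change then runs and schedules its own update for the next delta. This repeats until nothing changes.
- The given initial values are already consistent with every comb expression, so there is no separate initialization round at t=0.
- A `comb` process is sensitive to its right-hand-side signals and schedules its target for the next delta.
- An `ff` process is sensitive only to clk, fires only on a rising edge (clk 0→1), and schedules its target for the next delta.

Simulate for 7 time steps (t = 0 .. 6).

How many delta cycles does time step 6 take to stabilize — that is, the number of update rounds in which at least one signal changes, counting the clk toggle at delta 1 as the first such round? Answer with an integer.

t0.Δ0 clk=0 s2=1 s1=1 s0=1 s3=1 s4=0
t0.Δ1 clk=1 s2=1 s1=1 s0=1 s3=1 s4=0
t0.Δ2 clk=1 s2=1 s1=1 s0=1 s3=1 s4=1
t0.Δ3 clk=1 s2=0 s1=1 s0=1 s3=0 s4=1
t0.Δ4 clk=1 s2=0 s1=1 s0=1 s3=1 s4=1
t1.Δ0 clk=1 s2=0 s1=1 s0=1 s3=1 s4=1
t1.Δ1 clk=0 s2=0 s1=1 s0=1 s3=1 s4=1
t2.Δ0 clk=0 s2=0 s1=1 s0=1 s3=1 s4=1
t2.Δ1 clk=1 s2=0 s1=1 s0=1 s3=1 s4=1
t2.Δ2 clk=1 s2=0 s1=1 s0=1 s3=1 s4=0
t2.Δ3 clk=1 s2=1 s1=1 s0=1 s3=0 s4=0
t2.Δ4 clk=1 s2=1 s1=1 s0=1 s3=1 s4=0
t3.Δ0 clk=1 s2=1 s1=1 s0=1 s3=1 s4=0
t3.Δ1 clk=0 s2=1 s1=1 s0=1 s3=1 s4=0
t4.Δ0 clk=0 s2=1 s1=1 s0=1 s3=1 s4=0
t4.Δ1 clk=1 s2=1 s1=1 s0=1 s3=1 s4=0
t4.Δ2 clk=1 s2=1 s1=1 s0=1 s3=1 s4=1
t4.Δ3 clk=1 s2=0 s1=1 s0=1 s3=0 s4=1
t4.Δ4 clk=1 s2=0 s1=1 s0=1 s3=1 s4=1
t5.Δ0 clk=1 s2=0 s1=1 s0=1 s3=1 s4=1
t5.Δ1 clk=0 s2=0 s1=1 s0=1 s3=1 s4=1
t6.Δ0 clk=0 s2=0 s1=1 s0=1 s3=1 s4=1
t6.Δ1 clk=1 s2=0 s1=1 s0=1 s3=1 s4=1
t6.Δ2 clk=1 s2=0 s1=1 s0=1 s3=1 s4=0
t6.Δ3 clk=1 s2=1 s1=1 s0=1 s3=0 s4=0
t6.Δ4 clk=1 s2=1 s1=1 s0=1 s3=1 s4=0

4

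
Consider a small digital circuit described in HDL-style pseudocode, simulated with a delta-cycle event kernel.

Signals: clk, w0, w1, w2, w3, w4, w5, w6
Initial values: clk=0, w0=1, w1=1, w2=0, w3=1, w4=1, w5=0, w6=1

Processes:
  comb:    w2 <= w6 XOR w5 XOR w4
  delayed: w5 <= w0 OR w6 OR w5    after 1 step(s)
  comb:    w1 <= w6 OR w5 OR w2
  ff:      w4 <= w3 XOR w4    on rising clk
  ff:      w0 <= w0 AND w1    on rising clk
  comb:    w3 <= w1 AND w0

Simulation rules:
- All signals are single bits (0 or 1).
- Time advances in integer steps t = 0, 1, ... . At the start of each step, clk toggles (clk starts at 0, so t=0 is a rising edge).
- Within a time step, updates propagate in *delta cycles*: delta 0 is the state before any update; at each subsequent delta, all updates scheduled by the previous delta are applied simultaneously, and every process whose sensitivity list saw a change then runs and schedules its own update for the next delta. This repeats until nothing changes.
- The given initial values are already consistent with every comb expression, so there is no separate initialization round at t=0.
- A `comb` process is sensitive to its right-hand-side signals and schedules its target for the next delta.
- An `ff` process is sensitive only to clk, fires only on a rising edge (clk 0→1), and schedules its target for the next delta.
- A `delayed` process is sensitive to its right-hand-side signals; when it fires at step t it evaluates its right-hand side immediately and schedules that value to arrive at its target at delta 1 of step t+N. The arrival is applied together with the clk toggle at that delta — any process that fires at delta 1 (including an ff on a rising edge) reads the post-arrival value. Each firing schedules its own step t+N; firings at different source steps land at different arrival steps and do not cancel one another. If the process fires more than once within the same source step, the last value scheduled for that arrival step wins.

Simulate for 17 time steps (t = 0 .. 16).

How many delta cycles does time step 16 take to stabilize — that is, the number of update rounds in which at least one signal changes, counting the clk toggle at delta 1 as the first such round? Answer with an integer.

t0.Δ0 w3=1 clk=0 w1=1 w4=1 w6=1 w2=0 w0=1 w5=0
t0.Δ1 w3=1 clk=1 w1=1 w4=1 w6=1 w2=0 w0=1 w5=0
t0.Δ2 w3=1 clk=1 w1=1 w4=0 w6=1 w2=0 w0=1 w5=0
t0.Δ3 w3=1 clk=1 w1=1 w4=0 w6=1 w2=1 w0=1 w5=0
t1.Δ0 w3=1 clk=1 w1=1 w4=0 w6=1 w2=1 w0=1 w5=0
t1.Δ1 w3=1 clk=0 w1=1 w4=0 w6=1 w2=1 w0=1 w5=0
t2.Δ0 w3=1 clk=0 w1=1 w4=0 w6=1 w2=1 w0=1 w5=0
t2.Δ1 w3=1 clk=1 w1=1 w4=0 w6=1 w2=1 w0=1 w5=0
t2.Δ2 w3=1 clk=1 w1=1 w4=1 w6=1 w2=1 w0=1 w5=0
t2.Δ3 w3=1 clk=1 w1=1 w4=1 w6=1 w2=0 w0=1 w5=0
t3.Δ0 w3=1 clk=1 w1=1 w4=1 w6=1 w2=0 w0=1 w5=0
t3.Δ1 w3=1 clk=0 w1=1 w4=1 w6=1 w2=0 w0=1 w5=0
t4.Δ0 w3=1 clk=0 w1=1 w4=1 w6=1 w2=0 w0=1 w5=0
t4.Δ1 w3=1 clk=1 w1=1 w4=1 w6=1 w2=0 w0=1 w5=0
t4.Δ2 w3=1 clk=1 w1=1 w4=0 w6=1 w2=0 w0=1 w5=0
t4.Δ3 w3=1 clk=1 w1=1 w4=0 w6=1 w2=1 w0=1 w5=0
t5.Δ0 w3=1 clk=1 w1=1 w4=0 w6=1 w2=1 w0=1 w5=0
t5.Δ1 w3=1 clk=0 w1=1 w4=0 w6=1 w2=1 w0=1 w5=0
t6.Δ0 w3=1 clk=0 w1=1 w4=0 w6=1 w2=1 w0=1 w5=0
t6.Δ1 w3=1 clk=1 w1=1 w4=0 w6=1 w2=1 w0=1 w5=0
t6.Δ2 w3=1 clk=1 w1=1 w4=1 w6=1 w2=1 w0=1 w5=0
t6.Δ3 w3=1 clk=1 w1=1 w4=1 w6=1 w2=0 w0=1 w5=0
t7.Δ0 w3=1 clk=1 w1=1 w4=1 w6=1 w2=0 w0=1 w5=0
t7.Δ1 w3=1 clk=0 w1=1 w4=1 w6=1 w2=0 w0=1 w5=0
t8.Δ0 w3=1 clk=0 w1=1 w4=1 w6=1 w2=0 w0=1 w5=0
t8.Δ1 w3=1 clk=1 w1=1 w4=1 w6=1 w2=0 w0=1 w5=0
t8.Δ2 w3=1 clk=1 w1=1 w4=0 w6=1 w2=0 w0=1 w5=0
t8.Δ3 w3=1 clk=1 w1=1 w4=0 w6=1 w2=1 w0=1 w5=0
t9.Δ0 w3=1 clk=1 w1=1 w4=0 w6=1 w2=1 w0=1 w5=0
t9.Δ1 w3=1 clk=0 w1=1 w4=0 w6=1 w2=1 w0=1 w5=0
t10.Δ0 w3=1 clk=0 w1=1 w4=0 w6=1 w2=1 w0=1 w5=0
t10.Δ1 w3=1 clk=1 w1=1 w4=0 w6=1 w2=1 w0=1 w5=0
t10.Δ2 w3=1 clk=1 w1=1 w4=1 w6=1 w2=1 w0=1 w5=0
t10.Δ3 w3=1 clk=1 w1=1 w4=1 w6=1 w2=0 w0=1 w5=0
t11.Δ0 w3=1 clk=1 w1=1 w4=1 w6=1 w2=0 w0=1 w5=0
t11.Δ1 w3=1 clk=0 w1=1 w4=1 w6=1 w2=0 w0=1 w5=0
t12.Δ0 w3=1 clk=0 w1=1 w4=1 w6=1 w2=0 w0=1 w5=0
t12.Δ1 w3=1 clk=1 w1=1 w4=1 w6=1 w2=0 w0=1 w5=0
t12.Δ2 w3=1 clk=1 w1=1 w4=0 w6=1 w2=0 w0=1 w5=0
t12.Δ3 w3=1 clk=1 w1=1 w4=0 w6=1 w2=1 w0=1 w5=0
t13.Δ0 w3=1 clk=1 w1=1 w4=0 w6=1 w2=1 w0=1 w5=0
t13.Δ1 w3=1 clk=0 w1=1 w4=0 w6=1 w2=1 w0=1 w5=0
t14.Δ0 w3=1 clk=0 w1=1 w4=0 w6=1 w2=1 w0=1 w5=0
t14.Δ1 w3=1 clk=1 w1=1 w4=0 w6=1 w2=1 w0=1 w5=0
t14.Δ2 w3=1 clk=1 w1=1 w4=1 w6=1 w2=1 w0=1 w5=0
t14.Δ3 w3=1 clk=1 w1=1 w4=1 w6=1 w2=0 w0=1 w5=0
t15.Δ0 w3=1 clk=1 w1=1 w4=1 w6=1 w2=0 w0=1 w5=0
t15.Δ1 w3=1 clk=0 w1=1 w4=1 w6=1 w2=0 w0=1 w5=0
t16.Δ0 w3=1 clk=0 w1=1 w4=1 w6=1 w2=0 w0=1 w5=0
t16.Δ1 w3=1 clk=1 w1=1 w4=1 w6=1 w2=0 w0=1 w5=0
t16.Δ2 w3=1 clk=1 w1=1 w4=0 w6=1 w2=0 w0=1 w5=0
t16.Δ3 w3=1 clk=1 w1=1 w4=0 w6=1 w2=1 w0=1 w5=0

3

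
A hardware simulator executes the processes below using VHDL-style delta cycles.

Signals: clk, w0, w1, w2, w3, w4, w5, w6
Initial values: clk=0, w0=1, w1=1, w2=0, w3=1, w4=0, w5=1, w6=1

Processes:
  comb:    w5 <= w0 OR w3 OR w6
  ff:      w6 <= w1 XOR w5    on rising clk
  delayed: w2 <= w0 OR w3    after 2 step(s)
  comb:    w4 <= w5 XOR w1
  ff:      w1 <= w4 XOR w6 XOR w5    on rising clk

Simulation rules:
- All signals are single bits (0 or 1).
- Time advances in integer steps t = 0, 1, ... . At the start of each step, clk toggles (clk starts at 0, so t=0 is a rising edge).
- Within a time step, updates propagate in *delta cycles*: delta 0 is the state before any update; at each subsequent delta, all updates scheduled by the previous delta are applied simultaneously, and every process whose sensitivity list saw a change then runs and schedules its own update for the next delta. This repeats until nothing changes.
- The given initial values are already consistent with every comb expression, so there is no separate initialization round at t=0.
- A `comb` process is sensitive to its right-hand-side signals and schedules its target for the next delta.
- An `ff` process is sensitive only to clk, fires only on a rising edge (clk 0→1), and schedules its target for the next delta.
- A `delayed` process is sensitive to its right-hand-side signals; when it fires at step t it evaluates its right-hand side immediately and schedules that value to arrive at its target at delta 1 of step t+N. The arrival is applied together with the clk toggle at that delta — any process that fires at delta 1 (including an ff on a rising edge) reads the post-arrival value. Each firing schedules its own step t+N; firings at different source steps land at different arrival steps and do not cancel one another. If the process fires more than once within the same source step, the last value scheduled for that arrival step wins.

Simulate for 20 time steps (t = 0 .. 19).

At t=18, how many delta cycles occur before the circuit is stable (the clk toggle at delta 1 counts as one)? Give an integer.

3

[bits: w5,w2,w4,w0,w3,w6,w1,clk]
t=0: Δ0=10011110 Δ1=10011111 Δ2=10011001 Δ3=10111001 | 3Δ
t=1: Δ0=10111001 Δ1=10111000 | 1Δ
t=2: Δ0=10111000 Δ1=10111001 Δ2=10111101 | 2Δ
t=3: Δ0=10111101 Δ1=10111100 | 1Δ
t=4: Δ0=10111100 Δ1=10111101 Δ2=10111111 Δ3=10011111 | 3Δ
t=5: Δ0=10011111 Δ1=10011110 | 1Δ
t=6: Δ0=10011110 Δ1=10011111 Δ2=10011001 Δ3=10111001 | 3Δ
t=7: Δ0=10111001 Δ1=10111000 | 1Δ
t=8: Δ0=10111000 Δ1=10111001 Δ2=10111101 | 2Δ
t=9: Δ0=10111101 Δ1=10111100 | 1Δ
t=10: Δ0=10111100 Δ1=10111101 Δ2=10111111 Δ3=10011111 | 3Δ
t=11: Δ0=10011111 Δ1=10011110 | 1Δ
t=12: Δ0=10011110 Δ1=10011111 Δ2=10011001 Δ3=10111001 | 3Δ
t=13: Δ0=10111001 Δ1=10111000 | 1Δ
t=14: Δ0=10111000 Δ1=10111001 Δ2=10111101 | 2Δ
t=15: Δ0=10111101 Δ1=10111100 | 1Δ
t=16: Δ0=10111100 Δ1=10111101 Δ2=10111111 Δ3=10011111 | 3Δ
t=17: Δ0=10011111 Δ1=10011110 | 1Δ
t=18: Δ0=10011110 Δ1=10011111 Δ2=10011001 Δ3=10111001 | 3Δ
t=19: Δ0=10111001 Δ1=10111000 | 1Δ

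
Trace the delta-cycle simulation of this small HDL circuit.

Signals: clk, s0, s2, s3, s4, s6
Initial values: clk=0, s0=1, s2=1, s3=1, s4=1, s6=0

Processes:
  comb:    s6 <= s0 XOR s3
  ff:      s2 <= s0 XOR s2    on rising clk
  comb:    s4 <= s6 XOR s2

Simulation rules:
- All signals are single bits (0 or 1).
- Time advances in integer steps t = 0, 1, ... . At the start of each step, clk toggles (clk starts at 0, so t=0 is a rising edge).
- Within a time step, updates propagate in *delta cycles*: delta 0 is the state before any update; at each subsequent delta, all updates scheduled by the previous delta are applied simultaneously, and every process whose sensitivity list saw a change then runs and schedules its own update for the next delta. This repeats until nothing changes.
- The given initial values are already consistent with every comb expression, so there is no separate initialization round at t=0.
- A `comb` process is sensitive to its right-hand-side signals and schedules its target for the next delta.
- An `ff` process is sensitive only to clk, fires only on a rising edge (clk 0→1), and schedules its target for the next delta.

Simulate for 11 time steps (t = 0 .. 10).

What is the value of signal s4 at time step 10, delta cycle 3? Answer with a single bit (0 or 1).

[bits: s2,s4,s0,s6,s3,clk]
t=0: Δ0=111010 Δ1=111011 Δ2=011011 Δ3=001011 | 3Δ
t=1: Δ0=001011 Δ1=001010 | 1Δ
t=2: Δ0=001010 Δ1=001011 Δ2=101011 Δ3=111011 | 3Δ
t=3: Δ0=111011 Δ1=111010 | 1Δ
t=4: Δ0=111010 Δ1=111011 Δ2=011011 Δ3=001011 | 3Δ
t=5: Δ0=001011 Δ1=001010 | 1Δ
t=6: Δ0=001010 Δ1=001011 Δ2=101011 Δ3=111011 | 3Δ
t=7: Δ0=111011 Δ1=111010 | 1Δ
t=8: Δ0=111010 Δ1=111011 Δ2=011011 Δ3=001011 | 3Δ
t=9: Δ0=001011 Δ1=001010 | 1Δ
t=10: Δ0=001010 Δ1=001011 Δ2=101011 Δ3=111011 | 3Δ

1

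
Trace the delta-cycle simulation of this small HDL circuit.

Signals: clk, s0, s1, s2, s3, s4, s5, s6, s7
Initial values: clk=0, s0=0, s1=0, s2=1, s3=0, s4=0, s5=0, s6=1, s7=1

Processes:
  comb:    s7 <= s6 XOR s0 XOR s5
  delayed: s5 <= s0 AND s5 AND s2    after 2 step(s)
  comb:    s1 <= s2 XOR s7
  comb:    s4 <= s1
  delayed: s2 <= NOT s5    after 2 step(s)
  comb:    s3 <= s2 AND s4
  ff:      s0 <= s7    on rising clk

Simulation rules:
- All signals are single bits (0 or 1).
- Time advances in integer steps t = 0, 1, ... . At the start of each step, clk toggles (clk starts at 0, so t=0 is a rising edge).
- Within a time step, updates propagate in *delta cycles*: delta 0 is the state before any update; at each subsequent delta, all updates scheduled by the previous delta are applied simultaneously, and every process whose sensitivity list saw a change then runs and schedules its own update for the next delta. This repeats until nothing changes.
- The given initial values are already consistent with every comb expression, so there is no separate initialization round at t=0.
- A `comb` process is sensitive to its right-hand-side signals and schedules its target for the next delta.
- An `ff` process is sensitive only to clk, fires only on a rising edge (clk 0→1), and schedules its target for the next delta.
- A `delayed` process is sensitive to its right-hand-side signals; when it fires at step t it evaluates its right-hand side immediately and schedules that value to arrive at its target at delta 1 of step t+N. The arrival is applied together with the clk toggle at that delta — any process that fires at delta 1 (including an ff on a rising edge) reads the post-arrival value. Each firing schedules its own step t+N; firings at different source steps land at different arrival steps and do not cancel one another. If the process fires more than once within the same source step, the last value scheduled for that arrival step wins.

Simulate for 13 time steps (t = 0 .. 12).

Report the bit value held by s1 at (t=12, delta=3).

0

[bits: s5,s7,s3,s2,s6,s1,clk,s0,s4]
t=0: Δ0=010110000 Δ1=010110100 Δ2=010110110 Δ3=000110110 Δ4=000111110 Δ5=000111111 Δ6=001111111 | 6Δ
t=1: Δ0=001111111 Δ1=001111011 | 1Δ
t=2: Δ0=001111011 Δ1=001111111 Δ2=001111101 Δ3=011111101 Δ4=011110101 Δ5=011110100 Δ6=010110100 | 6Δ
t=3: Δ0=010110100 Δ1=010110000 | 1Δ
t=4: Δ0=010110000 Δ1=010110100 Δ2=010110110 Δ3=000110110 Δ4=000111110 Δ5=000111111 Δ6=001111111 | 6Δ
t=5: Δ0=001111111 Δ1=001111011 | 1Δ
t=6: Δ0=001111011 Δ1=001111111 Δ2=001111101 Δ3=011111101 Δ4=011110101 Δ5=011110100 Δ6=010110100 | 6Δ
t=7: Δ0=010110100 Δ1=010110000 | 1Δ
t=8: Δ0=010110000 Δ1=010110100 Δ2=010110110 Δ3=000110110 Δ4=000111110 Δ5=000111111 Δ6=001111111 | 6Δ
t=9: Δ0=001111111 Δ1=001111011 | 1Δ
t=10: Δ0=001111011 Δ1=001111111 Δ2=001111101 Δ3=011111101 Δ4=011110101 Δ5=011110100 Δ6=010110100 | 6Δ
t=11: Δ0=010110100 Δ1=010110000 | 1Δ
t=12: Δ0=010110000 Δ1=010110100 Δ2=010110110 Δ3=000110110 Δ4=000111110 Δ5=000111111 Δ6=001111111 | 6Δ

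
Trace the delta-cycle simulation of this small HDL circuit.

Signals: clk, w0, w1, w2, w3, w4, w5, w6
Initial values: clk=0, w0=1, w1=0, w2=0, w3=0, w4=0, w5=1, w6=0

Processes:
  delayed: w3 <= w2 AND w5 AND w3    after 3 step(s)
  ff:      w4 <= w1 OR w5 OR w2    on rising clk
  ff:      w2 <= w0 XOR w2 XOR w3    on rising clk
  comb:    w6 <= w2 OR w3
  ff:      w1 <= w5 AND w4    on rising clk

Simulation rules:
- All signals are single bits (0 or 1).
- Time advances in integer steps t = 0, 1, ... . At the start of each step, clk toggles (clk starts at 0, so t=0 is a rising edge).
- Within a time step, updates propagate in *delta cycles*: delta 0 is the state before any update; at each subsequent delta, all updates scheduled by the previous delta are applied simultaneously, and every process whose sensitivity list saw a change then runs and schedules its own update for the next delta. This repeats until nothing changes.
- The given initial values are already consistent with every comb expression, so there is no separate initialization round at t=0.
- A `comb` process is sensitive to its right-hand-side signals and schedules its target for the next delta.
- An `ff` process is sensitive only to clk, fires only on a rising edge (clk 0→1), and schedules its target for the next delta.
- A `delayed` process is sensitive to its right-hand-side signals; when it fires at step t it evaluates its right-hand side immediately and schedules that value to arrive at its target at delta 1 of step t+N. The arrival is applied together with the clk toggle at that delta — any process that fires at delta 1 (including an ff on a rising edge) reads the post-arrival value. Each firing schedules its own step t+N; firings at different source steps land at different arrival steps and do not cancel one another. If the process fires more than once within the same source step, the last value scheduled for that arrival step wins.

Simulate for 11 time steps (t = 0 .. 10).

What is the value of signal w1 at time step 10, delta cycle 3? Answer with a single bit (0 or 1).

1

[bits: w3,w2,w4,clk,w0,w1,w5,w6]
t=0: Δ0=00001010 Δ1=00011010 Δ2=01111010 Δ3=01111011 | 3Δ
t=1: Δ0=01111011 Δ1=01101011 | 1Δ
t=2: Δ0=01101011 Δ1=01111011 Δ2=00111111 Δ3=00111110 | 3Δ
t=3: Δ0=00111110 Δ1=00101110 | 1Δ
t=4: Δ0=00101110 Δ1=00111110 Δ2=01111110 Δ3=01111111 | 3Δ
t=5: Δ0=01111111 Δ1=01101111 | 1Δ
t=6: Δ0=01101111 Δ1=01111111 Δ2=00111111 Δ3=00111110 | 3Δ
t=7: Δ0=00111110 Δ1=00101110 | 1Δ
t=8: Δ0=00101110 Δ1=00111110 Δ2=01111110 Δ3=01111111 | 3Δ
t=9: Δ0=01111111 Δ1=01101111 | 1Δ
t=10: Δ0=01101111 Δ1=01111111 Δ2=00111111 Δ3=00111110 | 3Δ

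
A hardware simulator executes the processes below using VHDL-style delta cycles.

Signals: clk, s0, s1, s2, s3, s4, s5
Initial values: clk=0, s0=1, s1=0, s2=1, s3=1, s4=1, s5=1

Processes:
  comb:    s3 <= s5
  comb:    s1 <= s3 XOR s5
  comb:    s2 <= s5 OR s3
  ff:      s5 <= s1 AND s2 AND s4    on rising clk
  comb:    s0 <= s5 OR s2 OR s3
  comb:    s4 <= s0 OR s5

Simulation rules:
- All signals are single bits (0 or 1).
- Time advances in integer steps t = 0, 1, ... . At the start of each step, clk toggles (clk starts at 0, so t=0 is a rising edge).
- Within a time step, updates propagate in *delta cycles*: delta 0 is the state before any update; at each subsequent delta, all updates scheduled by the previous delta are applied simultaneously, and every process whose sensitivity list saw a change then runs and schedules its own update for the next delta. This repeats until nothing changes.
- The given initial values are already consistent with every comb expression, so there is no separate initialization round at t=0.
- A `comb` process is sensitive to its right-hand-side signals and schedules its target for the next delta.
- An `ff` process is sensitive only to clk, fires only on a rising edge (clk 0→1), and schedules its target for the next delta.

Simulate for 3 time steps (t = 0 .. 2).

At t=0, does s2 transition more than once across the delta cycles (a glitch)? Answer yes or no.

no

[bits: s3,s1,s5,s4,s2,clk,s0]
t=0: Δ0=1011101 Δ1=1011111 Δ2=1001111 Δ3=0101111 Δ4=0001011 Δ5=0001010 Δ6=0000010 | 6Δ
t=1: Δ0=0000010 Δ1=0000000 | 1Δ
t=2: Δ0=0000000 Δ1=0000010 | 1Δ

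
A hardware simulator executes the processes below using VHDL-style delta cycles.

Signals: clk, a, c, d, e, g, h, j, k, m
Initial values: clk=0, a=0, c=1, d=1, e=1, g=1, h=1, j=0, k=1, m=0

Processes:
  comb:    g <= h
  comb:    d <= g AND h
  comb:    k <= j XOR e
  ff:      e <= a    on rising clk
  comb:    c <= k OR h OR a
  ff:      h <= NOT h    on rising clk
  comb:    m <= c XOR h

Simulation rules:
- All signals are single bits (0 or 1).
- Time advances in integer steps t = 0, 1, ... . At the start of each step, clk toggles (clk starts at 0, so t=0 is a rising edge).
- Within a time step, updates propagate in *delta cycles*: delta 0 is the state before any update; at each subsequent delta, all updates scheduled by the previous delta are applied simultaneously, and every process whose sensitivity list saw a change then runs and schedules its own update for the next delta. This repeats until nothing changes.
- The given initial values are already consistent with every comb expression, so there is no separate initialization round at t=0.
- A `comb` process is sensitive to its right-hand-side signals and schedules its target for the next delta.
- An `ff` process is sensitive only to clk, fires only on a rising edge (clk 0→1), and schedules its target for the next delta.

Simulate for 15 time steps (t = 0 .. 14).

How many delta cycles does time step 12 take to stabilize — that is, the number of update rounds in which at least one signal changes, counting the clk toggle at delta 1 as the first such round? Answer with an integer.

t=0 Δ0: c=1 m=0 d=1 j=0 g=1 h=1 e=1 k=1 a=0 clk=0
  Δ1: clk:0→1
  Δ2: h:1→0, e:1→0
  Δ3: m:0→1, d:1→0, g:1→0, k:1→0
  Δ4: c:1→0
  Δ5: m:1→0
  (5Δ to stable)
t=1 Δ0: c=0 m=0 d=0 j=0 g=0 h=0 e=0 k=0 a=0 clk=1
  Δ1: clk:1→0
  (1Δ to stable)
t=2 Δ0: c=0 m=0 d=0 j=0 g=0 h=0 e=0 k=0 a=0 clk=0
  Δ1: clk:0→1
  Δ2: h:0→1
  Δ3: c:0→1, m:0→1, g:0→1
  Δ4: m:1→0, d:0→1
  (4Δ to stable)
t=3 Δ0: c=1 m=0 d=1 j=0 g=1 h=1 e=0 k=0 a=0 clk=1
  Δ1: clk:1→0
  (1Δ to stable)
t=4 Δ0: c=1 m=0 d=1 j=0 g=1 h=1 e=0 k=0 a=0 clk=0
  Δ1: clk:0→1
  Δ2: h:1→0
  Δ3: c:1→0, m:0→1, d:1→0, g:1→0
  Δ4: m:1→0
  (4Δ to stable)
t=5 Δ0: c=0 m=0 d=0 j=0 g=0 h=0 e=0 k=0 a=0 clk=1
  Δ1: clk:1→0
  (1Δ to stable)
t=6 Δ0: c=0 m=0 d=0 j=0 g=0 h=0 e=0 k=0 a=0 clk=0
  Δ1: clk:0→1
  Δ2: h:0→1
  Δ3: c:0→1, m:0→1, g:0→1
  Δ4: m:1→0, d:0→1
  (4Δ to stable)
t=7 Δ0: c=1 m=0 d=1 j=0 g=1 h=1 e=0 k=0 a=0 clk=1
  Δ1: clk:1→0
  (1Δ to stable)
t=8 Δ0: c=1 m=0 d=1 j=0 g=1 h=1 e=0 k=0 a=0 clk=0
  Δ1: clk:0→1
  Δ2: h:1→0
  Δ3: c:1→0, m:0→1, d:1→0, g:1→0
  Δ4: m:1→0
  (4Δ to stable)
t=9 Δ0: c=0 m=0 d=0 j=0 g=0 h=0 e=0 k=0 a=0 clk=1
  Δ1: clk:1→0
  (1Δ to stable)
t=10 Δ0: c=0 m=0 d=0 j=0 g=0 h=0 e=0 k=0 a=0 clk=0
  Δ1: clk:0→1
  Δ2: h:0→1
  Δ3: c:0→1, m:0→1, g:0→1
  Δ4: m:1→0, d:0→1
  (4Δ to stable)
t=11 Δ0: c=1 m=0 d=1 j=0 g=1 h=1 e=0 k=0 a=0 clk=1
  Δ1: clk:1→0
  (1Δ to stable)
t=12 Δ0: c=1 m=0 d=1 j=0 g=1 h=1 e=0 k=0 a=0 clk=0
  Δ1: clk:0→1
  Δ2: h:1→0
  Δ3: c:1→0, m:0→1, d:1→0, g:1→0
  Δ4: m:1→0
  (4Δ to stable)
t=13 Δ0: c=0 m=0 d=0 j=0 g=0 h=0 e=0 k=0 a=0 clk=1
  Δ1: clk:1→0
  (1Δ to stable)
t=14 Δ0: c=0 m=0 d=0 j=0 g=0 h=0 e=0 k=0 a=0 clk=0
  Δ1: clk:0→1
  Δ2: h:0→1
  Δ3: c:0→1, m:0→1, g:0→1
  Δ4: m:1→0, d:0→1
  (4Δ to stable)

4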